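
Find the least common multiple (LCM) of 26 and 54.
702

First find GCD(26, 54) using the Euclidean algorithm:
26 = 0 × 54 + 26
54 = 2 × 26 + 2
26 = 13 × 2 + 0
GCD(26, 54) = 2

LCM formula: LCM(a, b) = (a × b) / GCD(a, b)
LCM(26, 54) = (26 × 54) / 2
LCM(26, 54) = 1404 / 2
LCM(26, 54) = 702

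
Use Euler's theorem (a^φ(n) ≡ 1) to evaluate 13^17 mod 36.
By Euler: 13^{12} ≡ 1 (mod 36) since gcd(13, 36) = 1. 17 = 1×12 + 5. So 13^{17} ≡ 13^{5} ≡ 25 (mod 36)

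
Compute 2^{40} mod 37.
16

Using successive squaring:
Binary expansion of 40: 101000
Powers of 2 mod 37 (each is the square of the previous):
  2^1 ≡ 2 (mod 37)
  2^2 ≡ 2² = 4 ≡ 4 (mod 37)
  2^4 ≡ 4² = 16 ≡ 16 (mod 37)
  2^8 ≡ 16² = 256 ≡ 34 (mod 37)
  2^16 ≡ 34² = 1156 ≡ 9 (mod 37)
  2^32 ≡ 9² = 81 ≡ 7 (mod 37)
40 = 32 + 8, so 2^40 = 2^32 × 2^8 ≡ 7 × 34 (mod 37)
Multiplying step by step:
  7 × 34 = 238 ≡ 16 (mod 37)
Result: 2^40 ≡ 16 (mod 37)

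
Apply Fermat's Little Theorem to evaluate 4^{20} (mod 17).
1

By Fermat's Little Theorem, a^(p-1) ≡ 1 (mod p) for prime p and gcd(a, p) = 1
Here p = 17, so 4^16 ≡ 1 (mod 17)
We can reduce the exponent: 20 mod 16 = 4
So 4^20 ≡ 4^4 (mod 17)
Computing: 4^4 mod 17 = 1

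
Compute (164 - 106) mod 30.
28

(164 - 106) = 58
58 mod 30 = 28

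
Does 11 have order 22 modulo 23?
p - 1 = 22 has prime divisors 2, 11. Check 11^(22/q) mod 23 for each: 11^(22/2) = 11^11 ≡ 22, 11^(22/11) = 11^2 ≡ 6 (mod 23). None of these is 1, so 11 has order 22 = φ(23), so it is a primitive root mod 23.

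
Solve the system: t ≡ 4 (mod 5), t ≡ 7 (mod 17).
M = 5 × 17 = 85. M₁ = 17, y₁ ≡ 3 (mod 5). M₂ = 5, y₂ ≡ 7 (mod 17). t = 4×17×3 + 7×5×7 ≡ 24 (mod 85)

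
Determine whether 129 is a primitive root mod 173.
p - 1 = 172 has prime divisors 2, 43. Check 129^(172/q) mod 173 for each: 129^(172/2) = 129^86 ≡ 172, 129^(172/43) = 129^4 ≡ 51 (mod 173). None of these is 1, so 129 has order 172 = φ(173), so it is a primitive root mod 173.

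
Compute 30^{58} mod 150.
0

Using successive squaring:
Binary expansion of 58: 111010
Powers of 30 mod 150 (each is the square of the previous):
  30^1 ≡ 30 (mod 150)
  30^2 ≡ 30² = 900 ≡ 0 (mod 150)
  30^4 ≡ 0² = 0 ≡ 0 (mod 150)
  30^8 ≡ 0² = 0 ≡ 0 (mod 150)
  30^16 ≡ 0² = 0 ≡ 0 (mod 150)
  30^32 ≡ 0² = 0 ≡ 0 (mod 150)
58 = 32 + 16 + 8 + 2, so 30^58 = 30^32 × 30^16 × 30^8 × 30^2 ≡ 0 × 0 × 0 × 0 (mod 150)
Multiplying step by step:
  0 × 0 = 0 ≡ 0 (mod 150)
  0 × 0 = 0 ≡ 0 (mod 150)
  0 × 0 = 0 ≡ 0 (mod 150)
Result: 30^58 ≡ 0 (mod 150)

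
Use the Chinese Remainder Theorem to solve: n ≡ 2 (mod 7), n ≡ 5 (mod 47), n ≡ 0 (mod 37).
7807

Using the Chinese Remainder Theorem:
M = product of moduli = 12173
For equation 1: M_1 = 1739, 1739 ≡ 3 (mod 7), inverse of 1739 mod 7 is 5 (check: 3 × 5 = 15 ≡ 1 (mod 7))
For equation 2: M_2 = 259, 259 ≡ 24 (mod 47), inverse of 259 mod 47 is 2 (check: 24 × 2 = 48 ≡ 1 (mod 47))
For equation 3: M_3 = 329, 329 ≡ 33 (mod 37), inverse of 329 mod 37 is 9 (check: 33 × 9 = 297 ≡ 1 (mod 37))
Combine: n ≡ Σ r_i×M_i×(M_i⁻¹ mod m_i) = 2×1739×5 + 5×259×2 + 0×329×9 = 17390 + 2590 + 0 = 19980
19980 mod 12173 = 7807
n ≡ 7807 (mod 12173)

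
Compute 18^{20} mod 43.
31

Using successive squaring:
Binary expansion of 20: 10100
Powers of 18 mod 43 (each is the square of the previous):
  18^1 ≡ 18 (mod 43)
  18^2 ≡ 18² = 324 ≡ 23 (mod 43)
  18^4 ≡ 23² = 529 ≡ 13 (mod 43)
  18^8 ≡ 13² = 169 ≡ 40 (mod 43)
  18^16 ≡ 40² = 1600 ≡ 9 (mod 43)
20 = 16 + 4, so 18^20 = 18^16 × 18^4 ≡ 9 × 13 (mod 43)
Multiplying step by step:
  9 × 13 = 117 ≡ 31 (mod 43)
Result: 18^20 ≡ 31 (mod 43)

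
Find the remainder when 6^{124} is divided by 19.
By Fermat: 6^{18} ≡ 1 (mod 19). 124 = 6×18 + 16. So 6^{124} ≡ 6^{16} ≡ 9 (mod 19)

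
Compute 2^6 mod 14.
6 = 4 + 2 (binary 110). Repeated squaring mod 14: 2^1 ≡ 2; 2^2 ≡ 2² = 4 ≡ 4; 2^4 ≡ 4² = 16 ≡ 2. Multiply: 2^6 = 2^4 × 2^2 ≡ 2 × 4 (mod 14): 2 × 4 = 8 ≡ 8. So 2^6 ≡ 8 (mod 14).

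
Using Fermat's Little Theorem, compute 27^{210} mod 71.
1

By Fermat's Little Theorem, a^(p-1) ≡ 1 (mod p) for prime p and gcd(a, p) = 1
Here p = 71, so 27^70 ≡ 1 (mod 71)
We can reduce the exponent: 210 mod 70 = 0
So 27^210 ≡ 27^0 (mod 71)
Computing: 27^0 mod 71 = 1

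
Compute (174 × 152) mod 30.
18

(174 × 152) = 26448
26448 mod 30 = 18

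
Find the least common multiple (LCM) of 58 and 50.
1450

First find GCD(58, 50) using the Euclidean algorithm:
58 = 1 × 50 + 8
50 = 6 × 8 + 2
8 = 4 × 2 + 0
GCD(58, 50) = 2

LCM formula: LCM(a, b) = (a × b) / GCD(a, b)
LCM(58, 50) = (58 × 50) / 2
LCM(58, 50) = 2900 / 2
LCM(58, 50) = 1450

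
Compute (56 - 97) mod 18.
13

(56 - 97) = -41
-41 mod 18 = 13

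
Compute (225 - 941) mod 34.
32

(225 - 941) = -716
-716 mod 34 = 32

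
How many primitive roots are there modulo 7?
Number of primitive roots mod 7 = φ(6) = 2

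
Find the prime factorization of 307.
307

Divide by primes starting from smallest:
307 ÷ 307 = 1

307 = 307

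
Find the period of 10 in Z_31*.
Powers of 10 mod 31: 10^1≡10, 10^2≡7, 10^3≡8, 10^4≡18, 10^5≡25, 10^6≡2, 10^7≡20, 10^8≡14, 10^9≡16, 10^10≡5, 10^11≡19, 10^12≡4, 10^13≡9, 10^14≡28, 10^15≡1. Order = 15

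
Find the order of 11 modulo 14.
Powers of 11 mod 14: 11^1≡11, 11^2≡9, 11^3≡1. Order = 3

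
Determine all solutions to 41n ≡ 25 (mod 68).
57

Since gcd(41, 68) = 1 divides 25, a solution exists.
Multiply both sides by the inverse of 41 mod 68:
  41^(-1) mod 68 = 5
  x ≡ 5 × 25 ≡ 125 ≡ 57 (mod 68)
Verification: 41 × 57 = 2337 = 34 × 68 + 25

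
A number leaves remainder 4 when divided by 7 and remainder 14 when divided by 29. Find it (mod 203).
M = 7 × 29 = 203. M₁ = 29, y₁ ≡ 1 (mod 7). M₂ = 7, y₂ ≡ 25 (mod 29). r = 4×29×1 + 14×7×25 ≡ 130 (mod 203)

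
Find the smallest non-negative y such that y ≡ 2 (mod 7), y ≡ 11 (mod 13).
37

Using the Chinese Remainder Theorem:
M = product of moduli = 91
For equation 1: M_1 = 13, 13 ≡ 6 (mod 7), inverse of 13 mod 7 is 6 (check: 6 × 6 = 36 ≡ 1 (mod 7))
For equation 2: M_2 = 7, 7 ≡ 7 (mod 13), inverse of 7 mod 13 is 2 (check: 7 × 2 = 14 ≡ 1 (mod 13))
Combine: y ≡ Σ r_i×M_i×(M_i⁻¹ mod m_i) = 2×13×6 + 11×7×2 = 156 + 154 = 310
310 mod 91 = 37
y ≡ 37 (mod 91)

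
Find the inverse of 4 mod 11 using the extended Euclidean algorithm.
Extended GCD: 4(3) + 11(-1) = 1. So 4^(-1) ≡ 3 ≡ 3 (mod 11). Verify: 4 × 3 = 12 ≡ 1 (mod 11)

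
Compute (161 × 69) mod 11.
10

(161 × 69) = 11109
11109 mod 11 = 10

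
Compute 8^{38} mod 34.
4

Using successive squaring:
Binary expansion of 38: 100110
Powers of 8 mod 34 (each is the square of the previous):
  8^1 ≡ 8 (mod 34)
  8^2 ≡ 8² = 64 ≡ 30 (mod 34)
  8^4 ≡ 30² = 900 ≡ 16 (mod 34)
  8^8 ≡ 16² = 256 ≡ 18 (mod 34)
  8^16 ≡ 18² = 324 ≡ 18 (mod 34)
  8^32 ≡ 18² = 324 ≡ 18 (mod 34)
38 = 32 + 4 + 2, so 8^38 = 8^32 × 8^4 × 8^2 ≡ 18 × 16 × 30 (mod 34)
Multiplying step by step:
  18 × 16 = 288 ≡ 16 (mod 34)
  16 × 30 = 480 ≡ 4 (mod 34)
Result: 8^38 ≡ 4 (mod 34)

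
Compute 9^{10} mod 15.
6

Using successive squaring:
Binary expansion of 10: 1010
Powers of 9 mod 15 (each is the square of the previous):
  9^1 ≡ 9 (mod 15)
  9^2 ≡ 9² = 81 ≡ 6 (mod 15)
  9^4 ≡ 6² = 36 ≡ 6 (mod 15)
  9^8 ≡ 6² = 36 ≡ 6 (mod 15)
10 = 8 + 2, so 9^10 = 9^8 × 9^2 ≡ 6 × 6 (mod 15)
Multiplying step by step:
  6 × 6 = 36 ≡ 6 (mod 15)
Result: 9^10 ≡ 6 (mod 15)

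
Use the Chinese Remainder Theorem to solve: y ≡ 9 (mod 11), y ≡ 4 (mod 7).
53

Using the Chinese Remainder Theorem:
M = product of moduli = 77
For equation 1: M_1 = 7, 7 ≡ 7 (mod 11), inverse of 7 mod 11 is 8 (check: 7 × 8 = 56 ≡ 1 (mod 11))
For equation 2: M_2 = 11, 11 ≡ 4 (mod 7), inverse of 11 mod 7 is 2 (check: 4 × 2 = 8 ≡ 1 (mod 7))
Combine: y ≡ Σ r_i×M_i×(M_i⁻¹ mod m_i) = 9×7×8 + 4×11×2 = 504 + 88 = 592
592 mod 77 = 53
y ≡ 53 (mod 77)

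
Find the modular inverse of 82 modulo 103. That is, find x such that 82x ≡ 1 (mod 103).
49

Using Extended Euclidean Algorithm:
gcd(82, 103) = 1
Bezout coefficients: 82 × 49 + 103 × -39 = 1
So 82 × 49 ≡ 1 (mod 103)
The inverse is 49 mod 103 = 49
Verification: 82 × 49 = 4018 = 39 × 103 + 1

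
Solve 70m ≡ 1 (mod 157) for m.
70^(-1) ≡ 83 (mod 157). Verification: 70 × 83 = 5810 ≡ 1 (mod 157)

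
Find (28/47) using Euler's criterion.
(28/47) = 28^{23} mod 47 = 1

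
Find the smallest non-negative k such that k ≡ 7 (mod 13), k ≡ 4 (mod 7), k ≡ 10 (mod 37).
2230

Using the Chinese Remainder Theorem:
M = product of moduli = 3367
For equation 1: M_1 = 259, 259 ≡ 12 (mod 13), inverse of 259 mod 13 is 12 (check: 12 × 12 = 144 ≡ 1 (mod 13))
For equation 2: M_2 = 481, 481 ≡ 5 (mod 7), inverse of 481 mod 7 is 3 (check: 5 × 3 = 15 ≡ 1 (mod 7))
For equation 3: M_3 = 91, 91 ≡ 17 (mod 37), inverse of 91 mod 37 is 24 (check: 17 × 24 = 408 ≡ 1 (mod 37))
Combine: k ≡ Σ r_i×M_i×(M_i⁻¹ mod m_i) = 7×259×12 + 4×481×3 + 10×91×24 = 21756 + 5772 + 21840 = 49368
49368 mod 3367 = 2230
k ≡ 2230 (mod 3367)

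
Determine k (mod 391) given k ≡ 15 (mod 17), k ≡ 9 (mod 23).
32

Using the Chinese Remainder Theorem:
M = product of moduli = 391
For equation 1: M_1 = 23, 23 ≡ 6 (mod 17), inverse of 23 mod 17 is 3 (check: 6 × 3 = 18 ≡ 1 (mod 17))
For equation 2: M_2 = 17, 17 ≡ 17 (mod 23), inverse of 17 mod 23 is 19 (check: 17 × 19 = 323 ≡ 1 (mod 23))
Combine: k ≡ Σ r_i×M_i×(M_i⁻¹ mod m_i) = 15×23×3 + 9×17×19 = 1035 + 2907 = 3942
3942 mod 391 = 32
k ≡ 32 (mod 391)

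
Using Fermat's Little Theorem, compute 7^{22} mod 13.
4

By Fermat's Little Theorem, a^(p-1) ≡ 1 (mod p) for prime p and gcd(a, p) = 1
Here p = 13, so 7^12 ≡ 1 (mod 13)
We can reduce the exponent: 22 mod 12 = 10
So 7^22 ≡ 7^10 (mod 13)
Computing: 7^10 mod 13 = 4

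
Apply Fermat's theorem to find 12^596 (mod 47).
By Fermat: 12^{46} ≡ 1 (mod 47). 596 ≡ 44 (mod 46). So 12^{596} ≡ 12^{44} ≡ 16 (mod 47)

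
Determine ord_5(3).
Powers of 3 mod 5: 3^1≡3, 3^2≡4, 3^3≡2, 3^4≡1. Order = 4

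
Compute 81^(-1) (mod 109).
81^(-1) ≡ 35 (mod 109). Verification: 81 × 35 = 2835 ≡ 1 (mod 109)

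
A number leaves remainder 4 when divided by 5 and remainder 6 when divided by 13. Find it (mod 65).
M = 5 × 13 = 65. M₁ = 13, y₁ ≡ 2 (mod 5). M₂ = 5, y₂ ≡ 8 (mod 13). r = 4×13×2 + 6×5×8 ≡ 19 (mod 65)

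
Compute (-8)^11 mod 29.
Using repeated squaring. (-8) ≡ 21 (mod 29). 11 = 8 + 2 + 1 (binary 1011). Repeated squaring mod 29: 21^1 ≡ 21; 21^2 ≡ 21² = 441 ≡ 6; 21^4 ≡ 6² = 36 ≡ 7; 21^8 ≡ 7² = 49 ≡ 20. Multiply: (-8)^11 ≡ 21^8 × 21^2 × 21^1 ≡ 20 × 6 × 21 (mod 29): 20 × 6 = 120 ≡ 4; 4 × 21 = 84 ≡ 26. So (-8)^11 ≡ 26 (mod 29).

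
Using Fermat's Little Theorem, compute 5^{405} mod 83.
20

By Fermat's Little Theorem, a^(p-1) ≡ 1 (mod p) for prime p and gcd(a, p) = 1
Here p = 83, so 5^82 ≡ 1 (mod 83)
We can reduce the exponent: 405 mod 82 = 77
So 5^405 ≡ 5^77 (mod 83)
Computing: 5^77 mod 83 = 20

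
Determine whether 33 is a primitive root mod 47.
p - 1 = 46 has prime divisors 2, 23. Check 33^(46/q) mod 47 for each: 33^(46/2) = 33^23 ≡ 46, 33^(46/23) = 33^2 ≡ 8 (mod 47). None of these is 1, so 33 has order 46 = φ(47), so it is a primitive root mod 47.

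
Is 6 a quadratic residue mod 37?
By Euler's criterion: 6^{18} ≡ 36 (mod 37). Since this equals -1 (≡ 36), 6 is not a QR.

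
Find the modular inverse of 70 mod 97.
70^(-1) ≡ 79 (mod 97). Verification: 70 × 79 = 5530 ≡ 1 (mod 97)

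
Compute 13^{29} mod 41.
34

Using successive squaring:
Binary expansion of 29: 11101
Powers of 13 mod 41 (each is the square of the previous):
  13^1 ≡ 13 (mod 41)
  13^2 ≡ 13² = 169 ≡ 5 (mod 41)
  13^4 ≡ 5² = 25 ≡ 25 (mod 41)
  13^8 ≡ 25² = 625 ≡ 10 (mod 41)
  13^16 ≡ 10² = 100 ≡ 18 (mod 41)
29 = 16 + 8 + 4 + 1, so 13^29 = 13^16 × 13^8 × 13^4 × 13^1 ≡ 18 × 10 × 25 × 13 (mod 41)
Multiplying step by step:
  18 × 10 = 180 ≡ 16 (mod 41)
  16 × 25 = 400 ≡ 31 (mod 41)
  31 × 13 = 403 ≡ 34 (mod 41)
Result: 13^29 ≡ 34 (mod 41)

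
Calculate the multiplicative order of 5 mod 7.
Powers of 5 mod 7: 5^1≡5, 5^2≡4, 5^3≡6, 5^4≡2, 5^5≡3, 5^6≡1. Order = 6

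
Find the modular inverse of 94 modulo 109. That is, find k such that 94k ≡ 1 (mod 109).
29

Using Extended Euclidean Algorithm:
gcd(94, 109) = 1
Bezout coefficients: 94 × 29 + 109 × -25 = 1
So 94 × 29 ≡ 1 (mod 109)
The inverse is 29 mod 109 = 29
Verification: 94 × 29 = 2726 = 25 × 109 + 1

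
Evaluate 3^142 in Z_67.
Using Fermat: 3^{66} ≡ 1 (mod 67). 142 ≡ 10 (mod 66). So 3^{142} ≡ 3^{10} ≡ 22 (mod 67)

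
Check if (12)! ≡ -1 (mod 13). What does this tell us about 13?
(12)! mod 13 = 12. Since this equals -1 (mod 13), Wilson confirms 13 is prime.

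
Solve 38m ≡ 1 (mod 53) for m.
38^(-1) ≡ 7 (mod 53). Verification: 38 × 7 = 266 ≡ 1 (mod 53)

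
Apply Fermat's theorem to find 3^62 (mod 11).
By Fermat: 3^{10} ≡ 1 (mod 11). 62 = 6×10 + 2. So 3^{62} ≡ 3^{2} ≡ 9 (mod 11)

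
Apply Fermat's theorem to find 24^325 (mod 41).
By Fermat: 24^{40} ≡ 1 (mod 41). 325 = 8×40 + 5. So 24^{325} ≡ 24^{5} ≡ 14 (mod 41)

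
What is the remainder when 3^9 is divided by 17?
9 = 8 + 1 (binary 1001). Repeated squaring mod 17: 3^1 ≡ 3; 3^2 ≡ 3² = 9 ≡ 9; 3^4 ≡ 9² = 81 ≡ 13; 3^8 ≡ 13² = 169 ≡ 16. Multiply: 3^9 = 3^8 × 3^1 ≡ 16 × 3 (mod 17): 16 × 3 = 48 ≡ 14. So 3^9 ≡ 14 (mod 17).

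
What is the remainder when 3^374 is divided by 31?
Using Fermat: 3^{30} ≡ 1 (mod 31). 374 ≡ 14 (mod 30). So 3^{374} ≡ 3^{14} ≡ 10 (mod 31)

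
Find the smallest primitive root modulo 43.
3

A primitive root g modulo p has order p-1 = 42
Prime divisors of 42: [2, 3, 7]
g is a primitive root iff g^(42/q) ≢ 1 (mod 43) for each prime divisor q
Testing small values:
  g = 2: 2^21 ≡ 42, 2^14 ≡ 1, 2^6 ≡ 21 (mod 43) → 2^14 ≡ 1, not primitive root
  g = 3: 3^21 ≡ 42, 3^14 ≡ 36, 3^6 ≡ 41 (mod 43) → none is 1, primitive root!
The smallest primitive root is 3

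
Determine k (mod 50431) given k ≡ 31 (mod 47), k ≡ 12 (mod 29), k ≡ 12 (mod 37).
28983

Using the Chinese Remainder Theorem:
M = product of moduli = 50431
For equation 1: M_1 = 1073, 1073 ≡ 39 (mod 47), inverse of 1073 mod 47 is 41 (check: 39 × 41 = 1599 ≡ 1 (mod 47))
For equation 2: M_2 = 1739, 1739 ≡ 28 (mod 29), inverse of 1739 mod 29 is 28 (check: 28 × 28 = 784 ≡ 1 (mod 29))
For equation 3: M_3 = 1363, 1363 ≡ 31 (mod 37), inverse of 1363 mod 37 is 6 (check: 31 × 6 = 186 ≡ 1 (mod 37))
Combine: k ≡ Σ r_i×M_i×(M_i⁻¹ mod m_i) = 31×1073×41 + 12×1739×28 + 12×1363×6 = 1363783 + 584304 + 98136 = 2046223
2046223 mod 50431 = 28983
k ≡ 28983 (mod 50431)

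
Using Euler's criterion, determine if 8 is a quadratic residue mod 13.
By Euler's criterion: 8^{6} ≡ 12 (mod 13). Since this equals -1 (≡ 12), 8 is not a QR.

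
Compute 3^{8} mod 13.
9

Using successive squaring:
Binary expansion of 8: 1000
Powers of 3 mod 13 (each is the square of the previous):
  3^1 ≡ 3 (mod 13)
  3^2 ≡ 3² = 9 ≡ 9 (mod 13)
  3^4 ≡ 9² = 81 ≡ 3 (mod 13)
  3^8 ≡ 3² = 9 ≡ 9 (mod 13)
8 is a power of 2, so 3^8 is the last square: ≡ 9 (mod 13)
Result: 3^8 ≡ 9 (mod 13)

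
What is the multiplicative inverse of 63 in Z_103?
63^(-1) ≡ 18 (mod 103). Verification: 63 × 18 = 1134 ≡ 1 (mod 103)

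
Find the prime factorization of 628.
2^2 × 157

Divide by primes starting from smallest:
628 ÷ 2 = 314
314 ÷ 2 = 157
157 ÷ 157 = 1

628 = 2^2 × 157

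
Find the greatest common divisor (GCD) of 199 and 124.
1

Using the Euclidean algorithm:
199 = 1 × 124 + 75
124 = 1 × 75 + 49
75 = 1 × 49 + 26
49 = 1 × 26 + 23
26 = 1 × 23 + 3
23 = 7 × 3 + 2
3 = 1 × 2 + 1
2 = 2 × 1 + 0

GCD(199, 124) = 1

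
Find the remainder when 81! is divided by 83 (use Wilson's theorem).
(82)! = (81)! × (82) ≡ -1 (mod 83). So (81)! ≡ -1 × (82)^(-1) ≡ (-1)×(-1) = 1 (mod 83)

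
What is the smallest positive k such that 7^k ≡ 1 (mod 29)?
Powers of 7 mod 29: 7^1≡7, 7^2≡20, 7^3≡24, 7^4≡23, 7^5≡16, 7^6≡25, 7^7≡1. Order = 7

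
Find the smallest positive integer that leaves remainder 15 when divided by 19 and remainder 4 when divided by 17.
M = 19 × 17 = 323. M₁ = 17, y₁ ≡ 9 (mod 19). M₂ = 19, y₂ ≡ 9 (mod 17). k = 15×17×9 + 4×19×9 ≡ 72 (mod 323). The smallest positive such number is 72.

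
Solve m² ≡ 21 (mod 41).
The square roots of 21 mod 41 are 12 and 29. Verify: 12² = 144 ≡ 21 (mod 41)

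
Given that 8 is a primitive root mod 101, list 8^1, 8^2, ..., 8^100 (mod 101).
g^1, g^2, ..., g^{100} mod 101: {8, 64, 7, 56, 44, 49, 89, 5, 40, 17, 35, 78, 18, 43, 41, 25, 99, 85, 74, 87, 90, 13, 3, 24, 91, 21, 67, 31, 46, 65, 15, 19, 51, 4, 32, 54, 28, 22, 75, 95, 53, 20, 59, 68, 39, 9, 72, 71, 63, 100, 93, 37, 94, 45, 57, 52, 12, 96, 61, 84, 66, 23, 83, 58, 60, 76, 2, 16, 27, 14, 11, 88, 98, 77, 10, 80, 34, 70, 55, 36, 86, 82, 50, 97, 69, 47, 73, 79, 26, 6, 48, 81, 42, 33, 62, 92, 29, 30, 38, 1}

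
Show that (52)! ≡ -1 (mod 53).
(52)! mod 53 = 52. Since this equals -1 (mod 53), Wilson confirms 53 is prime.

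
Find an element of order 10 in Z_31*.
15 has order 10 mod 31 since 15^{10} ≡ 1 (mod 31) and no smaller power works.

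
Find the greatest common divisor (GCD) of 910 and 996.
2

Using the Euclidean algorithm:
910 = 0 × 996 + 910
996 = 1 × 910 + 86
910 = 10 × 86 + 50
86 = 1 × 50 + 36
50 = 1 × 36 + 14
36 = 2 × 14 + 8
14 = 1 × 8 + 6
8 = 1 × 6 + 2
6 = 3 × 2 + 0

GCD(910, 996) = 2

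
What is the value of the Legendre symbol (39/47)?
(39/47) = 39^{23} mod 47 = -1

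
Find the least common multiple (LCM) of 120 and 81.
3240

First find GCD(120, 81) using the Euclidean algorithm:
120 = 1 × 81 + 39
81 = 2 × 39 + 3
39 = 13 × 3 + 0
GCD(120, 81) = 3

LCM formula: LCM(a, b) = (a × b) / GCD(a, b)
LCM(120, 81) = (120 × 81) / 3
LCM(120, 81) = 9720 / 3
LCM(120, 81) = 3240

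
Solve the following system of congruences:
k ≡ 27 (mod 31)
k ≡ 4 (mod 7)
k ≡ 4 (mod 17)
1670

Using the Chinese Remainder Theorem:
M = product of moduli = 3689
For equation 1: M_1 = 119, 119 ≡ 26 (mod 31), inverse of 119 mod 31 is 6 (check: 26 × 6 = 156 ≡ 1 (mod 31))
For equation 2: M_2 = 527, 527 ≡ 2 (mod 7), inverse of 527 mod 7 is 4 (check: 2 × 4 = 8 ≡ 1 (mod 7))
For equation 3: M_3 = 217, 217 ≡ 13 (mod 17), inverse of 217 mod 17 is 4 (check: 13 × 4 = 52 ≡ 1 (mod 17))
Combine: k ≡ Σ r_i×M_i×(M_i⁻¹ mod m_i) = 27×119×6 + 4×527×4 + 4×217×4 = 19278 + 8432 + 3472 = 31182
31182 mod 3689 = 1670
k ≡ 1670 (mod 3689)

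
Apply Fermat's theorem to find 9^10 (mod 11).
By Fermat's Little Theorem, 9^{10} ≡ 1 (mod 11) since 11 is prime and gcd(9, 11) = 1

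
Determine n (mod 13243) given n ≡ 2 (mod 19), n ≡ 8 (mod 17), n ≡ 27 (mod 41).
10072

Using the Chinese Remainder Theorem:
M = product of moduli = 13243
For equation 1: M_1 = 697, 697 ≡ 13 (mod 19), inverse of 697 mod 19 is 3 (check: 13 × 3 = 39 ≡ 1 (mod 19))
For equation 2: M_2 = 779, 779 ≡ 14 (mod 17), inverse of 779 mod 17 is 11 (check: 14 × 11 = 154 ≡ 1 (mod 17))
For equation 3: M_3 = 323, 323 ≡ 36 (mod 41), inverse of 323 mod 41 is 8 (check: 36 × 8 = 288 ≡ 1 (mod 41))
Combine: n ≡ Σ r_i×M_i×(M_i⁻¹ mod m_i) = 2×697×3 + 8×779×11 + 27×323×8 = 4182 + 68552 + 69768 = 142502
142502 mod 13243 = 10072
n ≡ 10072 (mod 13243)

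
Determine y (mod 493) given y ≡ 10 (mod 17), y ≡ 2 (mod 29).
350

Using the Chinese Remainder Theorem:
M = product of moduli = 493
For equation 1: M_1 = 29, 29 ≡ 12 (mod 17), inverse of 29 mod 17 is 10 (check: 12 × 10 = 120 ≡ 1 (mod 17))
For equation 2: M_2 = 17, 17 ≡ 17 (mod 29), inverse of 17 mod 29 is 12 (check: 17 × 12 = 204 ≡ 1 (mod 29))
Combine: y ≡ Σ r_i×M_i×(M_i⁻¹ mod m_i) = 10×29×10 + 2×17×12 = 2900 + 408 = 3308
3308 mod 493 = 350
y ≡ 350 (mod 493)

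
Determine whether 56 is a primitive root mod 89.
p - 1 = 88 has prime divisors 2, 11. Check 56^(88/q) mod 89 for each: 56^(88/2) = 56^44 ≡ 88, 56^(88/11) = 56^8 ≡ 16 (mod 89). None of these is 1, so 56 has order 88 = φ(89), so it is a primitive root mod 89.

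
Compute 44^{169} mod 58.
44

Using successive squaring:
Binary expansion of 169: 10101001
Powers of 44 mod 58 (each is the square of the previous):
  44^1 ≡ 44 (mod 58)
  44^2 ≡ 44² = 1936 ≡ 22 (mod 58)
  44^4 ≡ 22² = 484 ≡ 20 (mod 58)
  44^8 ≡ 20² = 400 ≡ 52 (mod 58)
  44^16 ≡ 52² = 2704 ≡ 36 (mod 58)
  44^32 ≡ 36² = 1296 ≡ 20 (mod 58)
  44^64 ≡ 20² = 400 ≡ 52 (mod 58)
  44^128 ≡ 52² = 2704 ≡ 36 (mod 58)
169 = 128 + 32 + 8 + 1, so 44^169 = 44^128 × 44^32 × 44^8 × 44^1 ≡ 36 × 20 × 52 × 44 (mod 58)
Multiplying step by step:
  36 × 20 = 720 ≡ 24 (mod 58)
  24 × 52 = 1248 ≡ 30 (mod 58)
  30 × 44 = 1320 ≡ 44 (mod 58)
Result: 44^169 ≡ 44 (mod 58)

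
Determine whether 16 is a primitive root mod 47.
p - 1 = 46 has prime divisors 2, 23. Check 16^(46/q) mod 47 for each: 16^(46/2) = 16^23 ≡ 1, 16^(46/23) = 16^2 ≡ 21 (mod 47). Since 16^23 ≡ 1 (mod 47), the order of 16 divides 23 (in fact the order is 23) ≠ 46, so it is not a primitive root.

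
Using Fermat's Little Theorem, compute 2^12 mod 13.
By Fermat's Little Theorem, 2^{12} ≡ 1 (mod 13) since 13 is prime and gcd(2, 13) = 1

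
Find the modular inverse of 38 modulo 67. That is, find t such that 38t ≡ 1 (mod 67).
30

Using Extended Euclidean Algorithm:
gcd(38, 67) = 1
Bezout coefficients: 38 × 30 + 67 × -17 = 1
So 38 × 30 ≡ 1 (mod 67)
The inverse is 30 mod 67 = 30
Verification: 38 × 30 = 1140 = 17 × 67 + 1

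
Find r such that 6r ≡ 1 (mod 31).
6^(-1) ≡ 26 (mod 31). Verification: 6 × 26 = 156 ≡ 1 (mod 31)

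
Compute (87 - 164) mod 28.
7

(87 - 164) = -77
-77 mod 28 = 7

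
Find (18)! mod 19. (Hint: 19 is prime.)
By Wilson's theorem, (18)! ≡ -1 ≡ 18 (mod 19)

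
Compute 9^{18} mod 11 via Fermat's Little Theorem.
3

By Fermat's Little Theorem, a^(p-1) ≡ 1 (mod p) for prime p and gcd(a, p) = 1
Here p = 11, so 9^10 ≡ 1 (mod 11)
We can reduce the exponent: 18 mod 10 = 8
So 9^18 ≡ 9^8 (mod 11)
Computing: 9^8 mod 11 = 3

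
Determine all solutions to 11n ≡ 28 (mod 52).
12

Since gcd(11, 52) = 1 divides 28, a solution exists.
Multiply both sides by the inverse of 11 mod 52:
  11^(-1) mod 52 = 19
  x ≡ 19 × 28 ≡ 532 ≡ 12 (mod 52)
Verification: 11 × 12 = 132 = 2 × 52 + 28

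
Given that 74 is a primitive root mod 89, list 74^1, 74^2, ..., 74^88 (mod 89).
g^1, g^2, ..., g^{88} mod 89: {74, 47, 7, 73, 62, 49, 66, 78, 76, 17, 12, 87, 30, 84, 75, 32, 54, 80, 46, 22, 26, 55, 65, 4, 29, 10, 28, 25, 70, 18, 86, 45, 37, 68, 48, 81, 31, 69, 33, 39, 38, 53, 6, 88, 15, 42, 82, 16, 27, 40, 23, 11, 13, 72, 77, 2, 59, 5, 14, 57, 35, 9, 43, 67, 63, 34, 24, 85, 60, 79, 61, 64, 19, 71, 3, 44, 52, 21, 41, 8, 58, 20, 56, 50, 51, 36, 83, 1}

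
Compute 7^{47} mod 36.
31

Using successive squaring:
Binary expansion of 47: 101111
Powers of 7 mod 36 (each is the square of the previous):
  7^1 ≡ 7 (mod 36)
  7^2 ≡ 7² = 49 ≡ 13 (mod 36)
  7^4 ≡ 13² = 169 ≡ 25 (mod 36)
  7^8 ≡ 25² = 625 ≡ 13 (mod 36)
  7^16 ≡ 13² = 169 ≡ 25 (mod 36)
  7^32 ≡ 25² = 625 ≡ 13 (mod 36)
47 = 32 + 8 + 4 + 2 + 1, so 7^47 = 7^32 × 7^8 × 7^4 × 7^2 × 7^1 ≡ 13 × 13 × 25 × 13 × 7 (mod 36)
Multiplying step by step:
  13 × 13 = 169 ≡ 25 (mod 36)
  25 × 25 = 625 ≡ 13 (mod 36)
  13 × 13 = 169 ≡ 25 (mod 36)
  25 × 7 = 175 ≡ 31 (mod 36)
Result: 7^47 ≡ 31 (mod 36)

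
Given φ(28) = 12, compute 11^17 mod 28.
By Euler: 11^{12} ≡ 1 (mod 28) since gcd(11, 28) = 1. 17 = 1×12 + 5. So 11^{17} ≡ 11^{5} ≡ 23 (mod 28)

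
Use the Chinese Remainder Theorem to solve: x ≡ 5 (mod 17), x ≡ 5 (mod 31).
5

Using the Chinese Remainder Theorem:
M = product of moduli = 527
For equation 1: M_1 = 31, 31 ≡ 14 (mod 17), inverse of 31 mod 17 is 11 (check: 14 × 11 = 154 ≡ 1 (mod 17))
For equation 2: M_2 = 17, 17 ≡ 17 (mod 31), inverse of 17 mod 31 is 11 (check: 17 × 11 = 187 ≡ 1 (mod 31))
Combine: x ≡ Σ r_i×M_i×(M_i⁻¹ mod m_i) = 5×31×11 + 5×17×11 = 1705 + 935 = 2640
2640 mod 527 = 5
x ≡ 5 (mod 527)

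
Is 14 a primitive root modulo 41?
No

To verify, check if 14^(40/q) ≢ 1 (mod 41) for each prime divisor q of 40
Divisors of 40 = 40: [1, 2, 4, 5, 8, 10, 20, 40]
  14^(40/2) = 14^20 ≡ 40 (mod 41)
  14^(40/5) = 14^8 ≡ 1 (mod 41)
Conclusion: 14 is not a primitive root modulo 41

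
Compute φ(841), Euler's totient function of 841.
812

Prime factorization: 841 = 29^2
Using the formula φ(n) = n × Π(1 - 1/p) for each prime factor p:
φ(841) = 841 × (1 - 1/29)
φ(841) = 812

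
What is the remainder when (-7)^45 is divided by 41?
Using Fermat: (-7)^{40} ≡ 1 (mod 41). 45 ≡ 5 (mod 40). So (-7)^{45} ≡ (-7)^{5} ≡ 3 (mod 41)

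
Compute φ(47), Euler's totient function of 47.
46

Prime factorization: 47 = 47
Using the formula φ(n) = n × Π(1 - 1/p) for each prime factor p:
φ(47) = 47 × (1 - 1/47)
φ(47) = 46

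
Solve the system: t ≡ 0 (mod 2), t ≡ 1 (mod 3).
M = 2 × 3 = 6. M₁ = 3, y₁ ≡ 1 (mod 2). M₂ = 2, y₂ ≡ 2 (mod 3). t = 0×3×1 + 1×2×2 ≡ 4 (mod 6)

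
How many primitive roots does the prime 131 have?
Number of primitive roots mod 131 = φ(130) = 48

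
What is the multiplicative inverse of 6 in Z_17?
6^(-1) ≡ 3 (mod 17). Verification: 6 × 3 = 18 ≡ 1 (mod 17)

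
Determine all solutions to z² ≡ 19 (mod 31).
The square roots of 19 mod 31 are 9 and 22. Verify: 9² = 81 ≡ 19 (mod 31)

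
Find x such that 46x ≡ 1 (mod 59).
46^(-1) ≡ 9 (mod 59). Verification: 46 × 9 = 414 ≡ 1 (mod 59)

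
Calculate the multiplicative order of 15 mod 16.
Powers of 15 mod 16: 15^1≡15, 15^2≡1. Order = 2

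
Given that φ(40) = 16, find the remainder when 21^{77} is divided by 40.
By Euler: 21^{16} ≡ 1 (mod 40) since gcd(21, 40) = 1. 77 = 4×16 + 13. So 21^{77} ≡ 21^{13} ≡ 21 (mod 40)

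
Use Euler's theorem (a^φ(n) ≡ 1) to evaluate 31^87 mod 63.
By Euler: 31^{36} ≡ 1 (mod 63) since gcd(31, 63) = 1. 87 = 2×36 + 15. So 31^{87} ≡ 31^{15} ≡ 55 (mod 63)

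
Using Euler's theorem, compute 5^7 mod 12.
By Euler: 5^{4} ≡ 1 (mod 12) since gcd(5, 12) = 1. 7 = 1×4 + 3. So 5^{7} ≡ 5^{3} ≡ 5 (mod 12)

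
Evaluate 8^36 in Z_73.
Using repeated squaring. 36 = 32 + 4 (binary 100100). Repeated squaring mod 73: 8^1 ≡ 8; 8^2 ≡ 8² = 64 ≡ 64; 8^4 ≡ 64² = 4096 ≡ 8; 8^8 ≡ 8² = 64 ≡ 64; 8^16 ≡ 64² = 4096 ≡ 8; 8^32 ≡ 8² = 64 ≡ 64. Multiply: 8^36 = 8^32 × 8^4 ≡ 64 × 8 (mod 73): 64 × 8 = 512 ≡ 1. So 8^36 ≡ 1 (mod 73).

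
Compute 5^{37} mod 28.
5

Using successive squaring:
Binary expansion of 37: 100101
Powers of 5 mod 28 (each is the square of the previous):
  5^1 ≡ 5 (mod 28)
  5^2 ≡ 5² = 25 ≡ 25 (mod 28)
  5^4 ≡ 25² = 625 ≡ 9 (mod 28)
  5^8 ≡ 9² = 81 ≡ 25 (mod 28)
  5^16 ≡ 25² = 625 ≡ 9 (mod 28)
  5^32 ≡ 9² = 81 ≡ 25 (mod 28)
37 = 32 + 4 + 1, so 5^37 = 5^32 × 5^4 × 5^1 ≡ 25 × 9 × 5 (mod 28)
Multiplying step by step:
  25 × 9 = 225 ≡ 1 (mod 28)
  1 × 5 = 5 ≡ 5 (mod 28)
Result: 5^37 ≡ 5 (mod 28)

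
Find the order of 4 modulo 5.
Powers of 4 mod 5: 4^1≡4, 4^2≡1. Order = 2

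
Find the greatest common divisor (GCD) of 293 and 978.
1

Using the Euclidean algorithm:
293 = 0 × 978 + 293
978 = 3 × 293 + 99
293 = 2 × 99 + 95
99 = 1 × 95 + 4
95 = 23 × 4 + 3
4 = 1 × 3 + 1
3 = 3 × 1 + 0

GCD(293, 978) = 1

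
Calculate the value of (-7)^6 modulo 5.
(-7) ≡ 3 (mod 5). 6 = 4 + 2 (binary 110). Repeated squaring mod 5: 3^1 ≡ 3; 3^2 ≡ 3² = 9 ≡ 4; 3^4 ≡ 4² = 16 ≡ 1. Multiply: (-7)^6 ≡ 3^4 × 3^2 ≡ 1 × 4 (mod 5): 1 × 4 = 4 ≡ 4. So (-7)^6 ≡ 4 (mod 5).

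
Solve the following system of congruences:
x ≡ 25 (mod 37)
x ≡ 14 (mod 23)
543

Using the Chinese Remainder Theorem:
M = product of moduli = 851
For equation 1: M_1 = 23, 23 ≡ 23 (mod 37), inverse of 23 mod 37 is 29 (check: 23 × 29 = 667 ≡ 1 (mod 37))
For equation 2: M_2 = 37, 37 ≡ 14 (mod 23), inverse of 37 mod 23 is 5 (check: 14 × 5 = 70 ≡ 1 (mod 23))
Combine: x ≡ Σ r_i×M_i×(M_i⁻¹ mod m_i) = 25×23×29 + 14×37×5 = 16675 + 2590 = 19265
19265 mod 851 = 543
x ≡ 543 (mod 851)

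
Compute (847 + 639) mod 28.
2

(847 + 639) = 1486
1486 mod 28 = 2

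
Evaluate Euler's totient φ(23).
22

Prime factorization: 23 = 23
Using the formula φ(n) = n × Π(1 - 1/p) for each prime factor p:
φ(23) = 23 × (1 - 1/23)
φ(23) = 22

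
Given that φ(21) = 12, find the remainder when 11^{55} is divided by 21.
By Euler: 11^{12} ≡ 1 (mod 21) since gcd(11, 21) = 1. 55 = 4×12 + 7. So 11^{55} ≡ 11^{7} ≡ 11 (mod 21)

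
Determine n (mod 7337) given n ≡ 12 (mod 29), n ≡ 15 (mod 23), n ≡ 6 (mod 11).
4362

Using the Chinese Remainder Theorem:
M = product of moduli = 7337
For equation 1: M_1 = 253, 253 ≡ 21 (mod 29), inverse of 253 mod 29 is 18 (check: 21 × 18 = 378 ≡ 1 (mod 29))
For equation 2: M_2 = 319, 319 ≡ 20 (mod 23), inverse of 319 mod 23 is 15 (check: 20 × 15 = 300 ≡ 1 (mod 23))
For equation 3: M_3 = 667, 667 ≡ 7 (mod 11), inverse of 667 mod 11 is 8 (check: 7 × 8 = 56 ≡ 1 (mod 11))
Combine: n ≡ Σ r_i×M_i×(M_i⁻¹ mod m_i) = 12×253×18 + 15×319×15 + 6×667×8 = 54648 + 71775 + 32016 = 158439
158439 mod 7337 = 4362
n ≡ 4362 (mod 7337)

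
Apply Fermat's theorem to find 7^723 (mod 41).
By Fermat: 7^{40} ≡ 1 (mod 41). 723 ≡ 3 (mod 40). So 7^{723} ≡ 7^{3} ≡ 15 (mod 41)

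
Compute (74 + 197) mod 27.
1

(74 + 197) = 271
271 mod 27 = 1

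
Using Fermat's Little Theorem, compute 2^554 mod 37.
By Fermat: 2^{36} ≡ 1 (mod 37). 554 ≡ 14 (mod 36). So 2^{554} ≡ 2^{14} ≡ 30 (mod 37)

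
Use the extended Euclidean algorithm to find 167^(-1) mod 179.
Extended GCD: 167(-15) + 179(14) = 1. So 167^(-1) ≡ 164 ≡ 164 (mod 179). Verify: 167 × 164 = 27388 ≡ 1 (mod 179)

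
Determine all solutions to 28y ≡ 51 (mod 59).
25

Since gcd(28, 59) = 1 divides 51, a solution exists.
Multiply both sides by the inverse of 28 mod 59:
  28^(-1) mod 59 = 19
  x ≡ 19 × 51 ≡ 969 ≡ 25 (mod 59)
Verification: 28 × 25 = 700 = 11 × 59 + 51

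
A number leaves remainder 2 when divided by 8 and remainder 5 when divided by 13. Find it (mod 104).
M = 8 × 13 = 104. M₁ = 13, y₁ ≡ 5 (mod 8). M₂ = 8, y₂ ≡ 5 (mod 13). r = 2×13×5 + 5×8×5 ≡ 18 (mod 104)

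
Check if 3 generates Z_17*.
p - 1 = 16 has prime divisors 2. Check 3^(16/q) mod 17 for each: 3^(16/2) = 3^8 ≡ 16 (mod 17). None of these is 1, so 3 has order 16 = φ(17), so it is a primitive root mod 17.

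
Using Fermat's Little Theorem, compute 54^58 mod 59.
By Fermat's Little Theorem, 54^{58} ≡ 1 (mod 59) since 59 is prime and gcd(54, 59) = 1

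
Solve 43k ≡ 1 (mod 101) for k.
47

Using Extended Euclidean Algorithm:
gcd(43, 101) = 1
Bezout coefficients: 43 × 47 + 101 × -20 = 1
So 43 × 47 ≡ 1 (mod 101)
The inverse is 47 mod 101 = 47
Verification: 43 × 47 = 2021 = 20 × 101 + 1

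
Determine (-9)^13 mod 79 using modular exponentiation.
Using repeated squaring. (-9) ≡ 70 (mod 79). 13 = 8 + 4 + 1 (binary 1101). Repeated squaring mod 79: 70^1 ≡ 70; 70^2 ≡ 70² = 4900 ≡ 2; 70^4 ≡ 2² = 4 ≡ 4; 70^8 ≡ 4² = 16 ≡ 16. Multiply: (-9)^13 ≡ 70^8 × 70^4 × 70^1 ≡ 16 × 4 × 70 (mod 79): 16 × 4 = 64 ≡ 64; 64 × 70 = 4480 ≡ 56. So (-9)^13 ≡ 56 (mod 79).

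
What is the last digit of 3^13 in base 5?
Using Fermat: 3^{4} ≡ 1 (mod 5). 13 ≡ 1 (mod 4). So 3^{13} ≡ 3^{1} ≡ 3 (mod 5)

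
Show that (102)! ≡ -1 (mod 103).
(102)! mod 103 = 102. Since this equals -1 (mod 103), Wilson confirms 103 is prime.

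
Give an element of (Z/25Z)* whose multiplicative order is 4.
7 has order 4 mod 25 since 7^{4} ≡ 1 (mod 25) and no smaller power works.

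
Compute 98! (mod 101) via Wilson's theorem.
(100)! = (98)! × (99) × (100) ≡ -1 (mod 101). So (98)! ≡ -1 × [(100)(99)]^(-1) ≡ 50 (mod 101)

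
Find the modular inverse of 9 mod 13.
9^(-1) ≡ 3 (mod 13). Verification: 9 × 3 = 27 ≡ 1 (mod 13)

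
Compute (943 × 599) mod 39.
20

(943 × 599) = 564857
564857 mod 39 = 20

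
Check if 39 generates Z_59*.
p - 1 = 58 has prime divisors 2, 29. Check 39^(58/q) mod 59 for each: 39^(58/2) = 39^29 ≡ 58, 39^(58/29) = 39^2 ≡ 46 (mod 59). None of these is 1, so 39 has order 58 = φ(59), so it is a primitive root mod 59.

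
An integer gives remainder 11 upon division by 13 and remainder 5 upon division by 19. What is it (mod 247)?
M = 13 × 19 = 247. M₁ = 19, y₁ ≡ 11 (mod 13). M₂ = 13, y₂ ≡ 3 (mod 19). y = 11×19×11 + 5×13×3 ≡ 24 (mod 247). The smallest positive such number is 24.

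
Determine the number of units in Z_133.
108

Prime factorization: 133 = 7 × 19
Using the formula φ(n) = n × Π(1 - 1/p) for each prime factor p:
φ(133) = 133 × (1 - 1/7) × (1 - 1/19)
φ(133) = 108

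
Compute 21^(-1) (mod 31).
21^(-1) ≡ 3 (mod 31). Verification: 21 × 3 = 63 ≡ 1 (mod 31)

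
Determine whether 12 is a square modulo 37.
By Euler's criterion: 12^{18} ≡ 1 (mod 37). Since this equals 1, 12 is a QR.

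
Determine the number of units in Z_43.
42

Prime factorization: 43 = 43
Using the formula φ(n) = n × Π(1 - 1/p) for each prime factor p:
φ(43) = 43 × (1 - 1/43)
φ(43) = 42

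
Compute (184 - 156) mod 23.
5

(184 - 156) = 28
28 mod 23 = 5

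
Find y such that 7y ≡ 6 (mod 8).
2

Since gcd(7, 8) = 1 divides 6, a solution exists.
Multiply both sides by the inverse of 7 mod 8:
  7^(-1) mod 8 = 7
  x ≡ 7 × 6 ≡ 42 ≡ 2 (mod 8)
Verification: 7 × 2 = 14 = 1 × 8 + 6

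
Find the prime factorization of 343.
7^3

Divide by primes starting from smallest:
343 ÷ 7 = 49
49 ÷ 7 = 7
7 ÷ 7 = 1

343 = 7^3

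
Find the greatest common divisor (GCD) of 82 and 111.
1

Using the Euclidean algorithm:
82 = 0 × 111 + 82
111 = 1 × 82 + 29
82 = 2 × 29 + 24
29 = 1 × 24 + 5
24 = 4 × 5 + 4
5 = 1 × 4 + 1
4 = 4 × 1 + 0

GCD(82, 111) = 1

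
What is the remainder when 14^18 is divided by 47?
Using repeated squaring. 18 = 16 + 2 (binary 10010). Repeated squaring mod 47: 14^1 ≡ 14; 14^2 ≡ 14² = 196 ≡ 8; 14^4 ≡ 8² = 64 ≡ 17; 14^8 ≡ 17² = 289 ≡ 7; 14^16 ≡ 7² = 49 ≡ 2. Multiply: 14^18 = 14^16 × 14^2 ≡ 2 × 8 (mod 47): 2 × 8 = 16 ≡ 16. So 14^18 ≡ 16 (mod 47).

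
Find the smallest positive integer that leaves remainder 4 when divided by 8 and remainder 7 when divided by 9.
M = 8 × 9 = 72. M₁ = 9, y₁ ≡ 1 (mod 8). M₂ = 8, y₂ ≡ 8 (mod 9). x = 4×9×1 + 7×8×8 ≡ 52 (mod 72). The smallest positive such number is 52.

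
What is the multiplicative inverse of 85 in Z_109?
59

Using Extended Euclidean Algorithm:
gcd(85, 109) = 1
Bezout coefficients: 85 × -50 + 109 × 39 = 1
So 85 × -50 ≡ 1 (mod 109)
The inverse is -50 mod 109 = 59
Verification: 85 × 59 = 5015 = 46 × 109 + 1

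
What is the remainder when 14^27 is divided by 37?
Using repeated squaring. 27 = 16 + 8 + 2 + 1 (binary 11011). Repeated squaring mod 37: 14^1 ≡ 14; 14^2 ≡ 14² = 196 ≡ 11; 14^4 ≡ 11² = 121 ≡ 10; 14^8 ≡ 10² = 100 ≡ 26; 14^16 ≡ 26² = 676 ≡ 10. Multiply: 14^27 = 14^16 × 14^8 × 14^2 × 14^1 ≡ 10 × 26 × 11 × 14 (mod 37): 10 × 26 = 260 ≡ 1; 1 × 11 = 11 ≡ 11; 11 × 14 = 154 ≡ 6. So 14^27 ≡ 6 (mod 37).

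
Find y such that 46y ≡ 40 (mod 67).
30

Since gcd(46, 67) = 1 divides 40, a solution exists.
Multiply both sides by the inverse of 46 mod 67:
  46^(-1) mod 67 = 51
  x ≡ 51 × 40 ≡ 2040 ≡ 30 (mod 67)
Verification: 46 × 30 = 1380 = 20 × 67 + 40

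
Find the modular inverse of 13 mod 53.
13^(-1) ≡ 49 (mod 53). Verification: 13 × 49 = 637 ≡ 1 (mod 53)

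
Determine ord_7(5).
Powers of 5 mod 7: 5^1≡5, 5^2≡4, 5^3≡6, 5^4≡2, 5^5≡3, 5^6≡1. Order = 6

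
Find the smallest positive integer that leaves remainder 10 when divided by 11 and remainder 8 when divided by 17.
M = 11 × 17 = 187. M₁ = 17, y₁ ≡ 2 (mod 11). M₂ = 11, y₂ ≡ 14 (mod 17). y = 10×17×2 + 8×11×14 ≡ 76 (mod 187). The smallest positive such number is 76.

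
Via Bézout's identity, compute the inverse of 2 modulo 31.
Extended GCD: 2(-15) + 31(1) = 1. So 2^(-1) ≡ 16 ≡ 16 (mod 31). Verify: 2 × 16 = 32 ≡ 1 (mod 31)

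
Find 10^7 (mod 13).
7 = 4 + 2 + 1 (binary 111). Repeated squaring mod 13: 10^1 ≡ 10; 10^2 ≡ 10² = 100 ≡ 9; 10^4 ≡ 9² = 81 ≡ 3. Multiply: 10^7 = 10^4 × 10^2 × 10^1 ≡ 3 × 9 × 10 (mod 13): 3 × 9 = 27 ≡ 1; 1 × 10 = 10 ≡ 10. So 10^7 ≡ 10 (mod 13).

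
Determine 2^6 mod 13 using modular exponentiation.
6 = 4 + 2 (binary 110). Repeated squaring mod 13: 2^1 ≡ 2; 2^2 ≡ 2² = 4 ≡ 4; 2^4 ≡ 4² = 16 ≡ 3. Multiply: 2^6 = 2^4 × 2^2 ≡ 3 × 4 (mod 13): 3 × 4 = 12 ≡ 12. So 2^6 ≡ 12 (mod 13).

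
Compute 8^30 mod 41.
Using repeated squaring. 30 = 16 + 8 + 4 + 2 (binary 11110). Repeated squaring mod 41: 8^1 ≡ 8; 8^2 ≡ 8² = 64 ≡ 23; 8^4 ≡ 23² = 529 ≡ 37; 8^8 ≡ 37² = 1369 ≡ 16; 8^16 ≡ 16² = 256 ≡ 10. Multiply: 8^30 = 8^16 × 8^8 × 8^4 × 8^2 ≡ 10 × 16 × 37 × 23 (mod 41): 10 × 16 = 160 ≡ 37; 37 × 37 = 1369 ≡ 16; 16 × 23 = 368 ≡ 40. So 8^30 ≡ 40 (mod 41).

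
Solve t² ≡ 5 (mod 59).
The square roots of 5 mod 59 are 51 and 8. Verify: 51² = 2601 ≡ 5 (mod 59)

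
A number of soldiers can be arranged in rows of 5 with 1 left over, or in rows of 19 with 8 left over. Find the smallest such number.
M = 5 × 19 = 95. M₁ = 19, y₁ ≡ 4 (mod 5). M₂ = 5, y₂ ≡ 4 (mod 19). x = 1×19×4 + 8×5×4 ≡ 46 (mod 95). The smallest positive such number is 46.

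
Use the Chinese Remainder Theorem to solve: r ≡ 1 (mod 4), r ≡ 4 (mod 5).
M = 4 × 5 = 20. M₁ = 5, y₁ ≡ 1 (mod 4). M₂ = 4, y₂ ≡ 4 (mod 5). r = 1×5×1 + 4×4×4 ≡ 9 (mod 20)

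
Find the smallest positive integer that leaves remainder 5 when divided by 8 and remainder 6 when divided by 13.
M = 8 × 13 = 104. M₁ = 13, y₁ ≡ 5 (mod 8). M₂ = 8, y₂ ≡ 5 (mod 13). z = 5×13×5 + 6×8×5 ≡ 45 (mod 104). The smallest positive such number is 45.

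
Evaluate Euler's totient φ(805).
528

Prime factorization: 805 = 5 × 7 × 23
Using the formula φ(n) = n × Π(1 - 1/p) for each prime factor p:
φ(805) = 805 × (1 - 1/5) × (1 - 1/7) × (1 - 1/23)
φ(805) = 528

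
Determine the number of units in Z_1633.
1540

Prime factorization: 1633 = 23 × 71
Using the formula φ(n) = n × Π(1 - 1/p) for each prime factor p:
φ(1633) = 1633 × (1 - 1/23) × (1 - 1/71)
φ(1633) = 1540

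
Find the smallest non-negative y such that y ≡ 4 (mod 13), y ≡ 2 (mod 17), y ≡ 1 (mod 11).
342

Using the Chinese Remainder Theorem:
M = product of moduli = 2431
For equation 1: M_1 = 187, 187 ≡ 5 (mod 13), inverse of 187 mod 13 is 8 (check: 5 × 8 = 40 ≡ 1 (mod 13))
For equation 2: M_2 = 143, 143 ≡ 7 (mod 17), inverse of 143 mod 17 is 5 (check: 7 × 5 = 35 ≡ 1 (mod 17))
For equation 3: M_3 = 221, 221 ≡ 1 (mod 11), inverse of 221 mod 11 is 1 (check: 1 × 1 = 1 ≡ 1 (mod 11))
Combine: y ≡ Σ r_i×M_i×(M_i⁻¹ mod m_i) = 4×187×8 + 2×143×5 + 1×221×1 = 5984 + 1430 + 221 = 7635
7635 mod 2431 = 342
y ≡ 342 (mod 2431)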